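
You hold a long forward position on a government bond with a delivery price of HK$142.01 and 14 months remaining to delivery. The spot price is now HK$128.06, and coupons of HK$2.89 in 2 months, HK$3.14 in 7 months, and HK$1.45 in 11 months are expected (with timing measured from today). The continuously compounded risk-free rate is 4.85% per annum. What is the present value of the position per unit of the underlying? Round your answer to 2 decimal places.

PV(remaining coupons) I = 2.89·e^(−0.0485·2/12) + 3.14·e^(−0.0485·7/12) + 1.45·e^(−0.0485·11/12) = 7.3061
Current forward F = (S − I)·e^(rT) = (128.06 − 7.3061)·e^(0.0485·14/12) = 120.7539 × 1.058215 = 127.7836
Value (long) = (F − K)·e^(−rT) = (127.7836 − 142.01) × 0.944988 = -13.4438
Value = -HK$13.44

-HK$13.44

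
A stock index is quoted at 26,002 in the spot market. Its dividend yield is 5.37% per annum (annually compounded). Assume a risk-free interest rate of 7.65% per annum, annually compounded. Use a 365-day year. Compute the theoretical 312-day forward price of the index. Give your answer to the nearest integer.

F = S · (1+r)^T / (1+q)^T
= 26002 × 1.065039 / 1.045727 = 26002 × 1.018468
F = 26,482

26,482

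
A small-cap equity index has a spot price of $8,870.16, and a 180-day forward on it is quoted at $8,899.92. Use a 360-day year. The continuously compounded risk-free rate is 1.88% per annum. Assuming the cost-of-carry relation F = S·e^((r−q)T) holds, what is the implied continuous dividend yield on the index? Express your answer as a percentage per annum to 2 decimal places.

1.21%

From F = S·e^((r−q)T): (r − q) = ln(F/S)/T
ln(8899.92/8870.16) = ln(1.003355) = 0.003349
(r − q) = 0.003349 / (180/360) = 0.006698
q = r − ln(F/S)/T = 0.0188 − 0.006698 = 0.012102
q = 1.21%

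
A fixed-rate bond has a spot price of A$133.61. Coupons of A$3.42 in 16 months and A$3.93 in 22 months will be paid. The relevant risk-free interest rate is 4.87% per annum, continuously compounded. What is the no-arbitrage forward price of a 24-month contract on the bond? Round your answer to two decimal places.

A$139.78

PV(coupons) I = 3.42·e^(−0.0487·16/12) + 3.93·e^(−0.0487·22/12)
I = 3.2050 + 3.5943 = 6.7993
F = (S − I)·e^(rT) = (133.61 − 6.7993) · e^(0.0487·24/12)
= 126.8107 · e^0.097400 = 126.8107 × 1.102301 = A$139.78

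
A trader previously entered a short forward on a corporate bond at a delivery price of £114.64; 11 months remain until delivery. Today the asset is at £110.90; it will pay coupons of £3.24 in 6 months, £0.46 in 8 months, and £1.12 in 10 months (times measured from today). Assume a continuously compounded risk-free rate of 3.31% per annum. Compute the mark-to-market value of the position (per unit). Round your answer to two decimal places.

PV(remaining coupons) I = 3.24·e^(−0.0331·6/12) + 0.46·e^(−0.0331·8/12) + 1.12·e^(−0.0331·10/12) = 4.7263
Current forward F = (S − I)·e^(rT) = (110.90 − 4.7263)·e^(0.0331·11/12) = 106.1737 × 1.030807 = 109.4446
Value (long) = (F − K)·e^(−rT) = (109.4446 − 114.64) × 0.970114 = -5.0401
Short position value = −(long value) = £5.04

£5.04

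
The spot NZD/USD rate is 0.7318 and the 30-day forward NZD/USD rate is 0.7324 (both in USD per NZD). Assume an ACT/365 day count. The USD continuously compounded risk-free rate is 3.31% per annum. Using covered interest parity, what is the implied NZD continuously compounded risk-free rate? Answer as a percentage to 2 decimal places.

2.31%

F = S·e^((r_USD − r_NZD)T) ⇒ r_NZD = r_USD − ln(F/S)/T
ln(0.7324/0.7318) = 0.000820; /(30/365) = 0.009977
r_NZD = 0.0331 − 0.009977 = 0.023123
r_NZD = 2.31%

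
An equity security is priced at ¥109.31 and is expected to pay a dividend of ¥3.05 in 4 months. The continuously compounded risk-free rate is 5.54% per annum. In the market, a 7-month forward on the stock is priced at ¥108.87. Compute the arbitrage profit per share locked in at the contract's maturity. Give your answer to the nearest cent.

PV(dividends) I = 3.05·e^(−0.0554·4/12) = 2.9942
Fair forward F* = (S − I)·e^(rT) = (109.31 − 2.9942)·e^0.032317 = 106.3158 × 1.032845 = 109.8077
Market ¥108.87 < fair 109.8077: forward underpriced → reverse cash-and-carry (short the stock, invest proceeds at r, pay the dividends, go long the forward).
Profit at T = |F_mkt − F*| = |108.87 − 109.8077| = ¥0.94 per share

¥0.94 per share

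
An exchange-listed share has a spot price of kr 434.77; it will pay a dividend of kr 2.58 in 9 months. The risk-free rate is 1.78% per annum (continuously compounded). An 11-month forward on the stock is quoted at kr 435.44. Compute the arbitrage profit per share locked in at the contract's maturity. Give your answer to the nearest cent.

PV(dividends) I = 2.58·e^(−0.0178·9/12) = 2.5458
Fair forward F* = (S − I)·e^(rT) = (434.77 − 2.5458)·e^0.016317 = 432.2242 × 1.016451 = 439.3347
Market kr 435.44 < fair 439.3347: forward underpriced → reverse cash-and-carry (short the stock, invest proceeds at r, pay the dividends, go long the forward).
Profit at T = |F_mkt − F*| = |435.44 − 439.3347| = kr 3.89 per share

kr 3.89 per share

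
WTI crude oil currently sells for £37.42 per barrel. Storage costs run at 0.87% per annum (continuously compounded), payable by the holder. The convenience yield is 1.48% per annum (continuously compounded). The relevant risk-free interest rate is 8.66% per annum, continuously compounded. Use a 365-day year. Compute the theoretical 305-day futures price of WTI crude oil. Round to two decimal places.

Net carry = r + u − y = 0.0866 + 0.0087 − 0.0148 = 0.0805
F = S·e^((r+u−y)T) = 37.42 · e^(0.0805 × 305/365) = 37.42 · e^0.067267
= 37.42 × 1.069581 = £40.02 per barrel

£40.02 per barrel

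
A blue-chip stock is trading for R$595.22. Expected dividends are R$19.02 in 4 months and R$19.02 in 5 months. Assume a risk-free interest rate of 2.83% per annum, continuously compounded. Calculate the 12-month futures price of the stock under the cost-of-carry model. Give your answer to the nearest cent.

PV(dividends) I = 19.02·e^(−0.0283·4/12) + 19.02·e^(−0.0283·5/12)
I = 18.8414 + 18.7970 = 37.6384
F = (S − I)·e^(rT) = (595.22 − 37.6384) · e^(0.0283·12/12)
= 557.5816 · e^0.028300 = 557.5816 × 1.028704 = R$573.59

R$573.59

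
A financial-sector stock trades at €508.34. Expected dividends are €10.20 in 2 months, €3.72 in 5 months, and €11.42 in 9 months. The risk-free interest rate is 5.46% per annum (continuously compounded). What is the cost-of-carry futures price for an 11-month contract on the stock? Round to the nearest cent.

€508.46

PV(dividends) I = 10.20·e^(−0.0546·2/12) + 3.72·e^(−0.0546·5/12) + 11.42·e^(−0.0546·9/12)
I = 10.1076 + 3.6363 + 10.9618 = 24.7057
F = (S − I)·e^(rT) = (508.34 − 24.7057) · e^(0.0546·11/12)
= 483.6343 · e^0.050050 = 483.6343 × 1.051324 = €508.46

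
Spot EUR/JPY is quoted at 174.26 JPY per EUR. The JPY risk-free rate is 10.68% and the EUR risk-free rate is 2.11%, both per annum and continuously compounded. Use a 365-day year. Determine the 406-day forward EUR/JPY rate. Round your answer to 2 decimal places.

191.69

F = S·e^((r_JPY − r_EUR)T) = 174.26 · e^((0.1068 − 0.0211) × 406/365)
= 174.26 · e^0.095327 = 174.26 × 1.100019
F = 191.69 JPY per EUR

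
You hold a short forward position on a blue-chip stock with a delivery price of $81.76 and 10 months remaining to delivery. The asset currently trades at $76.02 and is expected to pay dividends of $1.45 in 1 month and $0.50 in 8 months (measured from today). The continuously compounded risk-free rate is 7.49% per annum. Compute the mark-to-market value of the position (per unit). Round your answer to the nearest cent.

PV(remaining dividends) I = 1.45·e^(−0.0749·1/12) + 0.50·e^(−0.0749·8/12) = 1.9166
Current forward F = (S − I)·e^(rT) = (76.02 − 1.9166)·e^(0.0749·10/12) = 74.1034 × 1.064406 = 78.8761
Value (long) = (F − K)·e^(−rT) = (78.8761 − 81.76) × 0.939491 = -2.7094
Short position value = −(long value) = $2.71

$2.71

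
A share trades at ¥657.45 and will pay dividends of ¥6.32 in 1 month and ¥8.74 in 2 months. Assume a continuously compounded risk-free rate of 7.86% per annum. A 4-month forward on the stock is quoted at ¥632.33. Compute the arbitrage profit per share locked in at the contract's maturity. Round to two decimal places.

PV(dividends) I = 6.32·e^(−0.0786·1/12) + 8.74·e^(−0.0786·2/12) = 14.9050
Fair forward F* = (S − I)·e^(rT) = (657.45 − 14.9050)·e^0.026200 = 642.5450 × 1.026546 = 659.6020
Market ¥632.33 < fair 659.6020: forward underpriced → reverse cash-and-carry (short the stock, invest proceeds at r, pay the dividends, go long the forward).
Profit at T = |F_mkt − F*| = |632.33 − 659.6020| = ¥27.27 per share

¥27.27 per share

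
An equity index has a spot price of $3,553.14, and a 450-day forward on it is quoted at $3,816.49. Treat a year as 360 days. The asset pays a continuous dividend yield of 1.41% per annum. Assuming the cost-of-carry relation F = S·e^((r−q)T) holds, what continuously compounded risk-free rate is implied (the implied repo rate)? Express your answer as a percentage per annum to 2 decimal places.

7.13%

From F = S·e^((r−q)T): (r − q) = ln(F/S)/T
ln(3816.49/3553.14) = ln(1.074118) = 0.071500
(r − q) = 0.071500 / (450/360) = 0.057200
r = ln(F/S)/T + q = 0.057200 + 0.0141 = 0.071300
r = 7.13%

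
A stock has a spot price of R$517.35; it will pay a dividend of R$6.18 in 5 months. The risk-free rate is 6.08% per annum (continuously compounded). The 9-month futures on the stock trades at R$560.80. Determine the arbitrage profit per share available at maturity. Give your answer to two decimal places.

R$25.62 per share

PV(dividends) I = 6.18·e^(−0.0608·5/12) = 6.0254
Fair futures F* = (S − I)·e^(rT) = (517.35 − 6.0254)·e^0.045600 = 511.3246 × 1.046656 = 535.1810
Market R$560.80 > fair 535.1810: forward overpriced → cash-and-carry (borrow at r, buy the stock and collect the dividends, short the forward).
Profit at T = |F_mkt − F*| = |560.80 − 535.1810| = R$25.62 per share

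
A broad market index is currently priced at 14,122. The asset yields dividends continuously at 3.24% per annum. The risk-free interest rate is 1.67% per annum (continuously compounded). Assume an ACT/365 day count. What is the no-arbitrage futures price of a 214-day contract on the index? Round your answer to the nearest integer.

F = S·e^((r − q)T) = 14122 · e^((0.0167 − 0.0324) × 214/365)
= 14122 · e^-0.009205 = 14122 × 0.990837
F = 13,993

13,993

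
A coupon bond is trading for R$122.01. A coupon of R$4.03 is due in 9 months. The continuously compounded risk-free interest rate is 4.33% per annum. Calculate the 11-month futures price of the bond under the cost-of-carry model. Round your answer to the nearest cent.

PV(coupons) I = 4.03·e^(−0.0433·9/12)
I = 3.9012
F = (S − I)·e^(rT) = (122.01 − 3.9012) · e^(0.0433·11/12)
= 118.1088 · e^0.039692 = 118.1088 × 1.040490 = R$122.89

R$122.89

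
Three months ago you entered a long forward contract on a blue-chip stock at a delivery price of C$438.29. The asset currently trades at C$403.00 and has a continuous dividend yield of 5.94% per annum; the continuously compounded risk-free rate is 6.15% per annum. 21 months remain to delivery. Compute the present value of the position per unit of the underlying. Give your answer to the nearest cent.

Current fair forward for the remaining 21 months: F = S·e^((r − q)·T), (r − q) = 0.0615 − 0.0594 = 0.0021
F = 403.00 · e^(0.0021 × 21/12) = 403.00 × 1.003682 = 404.4838
Value of long forward = (F − K)·e^(−rT) = (404.4838 − 438.29) · e^(−0.0615·21/12)
= -33.8062 × 0.897964 = -30.36

-C$30.36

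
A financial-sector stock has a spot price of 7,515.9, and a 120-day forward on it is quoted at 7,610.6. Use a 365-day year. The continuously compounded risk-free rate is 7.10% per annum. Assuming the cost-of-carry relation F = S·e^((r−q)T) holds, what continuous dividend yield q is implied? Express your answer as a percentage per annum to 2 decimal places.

From F = S·e^((r−q)T): (r − q) = ln(F/S)/T
ln(7610.6/7515.9) = ln(1.012600) = 0.012521
(r − q) = 0.012521 / (120/365) = 0.038085
q = r − ln(F/S)/T = 0.0710 − 0.038085 = 0.032915
q = 3.29%

3.29%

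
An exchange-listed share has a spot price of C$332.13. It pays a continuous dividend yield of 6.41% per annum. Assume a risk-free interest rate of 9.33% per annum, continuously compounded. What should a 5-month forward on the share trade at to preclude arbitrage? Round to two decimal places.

F = S·e^((r − q)T) = 332.13 · e^((0.0933 − 0.0641) × 5/12)
= 332.13 · e^0.012167 = 332.13 × 1.012241
F = C$336.20

C$336.20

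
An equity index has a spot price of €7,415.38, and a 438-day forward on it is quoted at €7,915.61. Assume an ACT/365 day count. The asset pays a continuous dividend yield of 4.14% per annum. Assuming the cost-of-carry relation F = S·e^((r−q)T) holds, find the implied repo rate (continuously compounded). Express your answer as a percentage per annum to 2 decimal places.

From F = S·e^((r−q)T): (r − q) = ln(F/S)/T
ln(7915.61/7415.38) = ln(1.067458) = 0.065280
(r − q) = 0.065280 / (438/365) = 0.054400
r = ln(F/S)/T + q = 0.054400 + 0.0414 = 0.095800
r = 9.58%

9.58%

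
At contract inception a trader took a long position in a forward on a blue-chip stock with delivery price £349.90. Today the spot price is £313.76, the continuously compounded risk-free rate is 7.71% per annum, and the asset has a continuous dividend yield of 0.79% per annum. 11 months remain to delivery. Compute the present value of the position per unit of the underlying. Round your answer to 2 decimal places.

-£14.53

Current fair forward for the remaining 11 months: F = S·e^((r − q)·T), (r − q) = 0.0771 − 0.0079 = 0.0692
F = 313.76 · e^(0.0692 × 11/12) = 313.76 × 1.065488 = 334.3075
Value of long forward = (F − K)·e^(−rT) = (334.3075 − 349.90) · e^(−0.0771·11/12)
= -15.5925 × 0.931765 = -14.53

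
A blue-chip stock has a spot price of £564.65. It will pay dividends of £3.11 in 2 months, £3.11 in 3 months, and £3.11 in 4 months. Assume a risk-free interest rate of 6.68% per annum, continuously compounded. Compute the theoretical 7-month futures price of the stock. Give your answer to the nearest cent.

£577.55

PV(dividends) I = 3.11·e^(−0.0668·2/12) + 3.11·e^(−0.0668·3/12) + 3.11·e^(−0.0668·4/12)
I = 3.0756 + 3.0585 + 3.0415 = 9.1756
F = (S − I)·e^(rT) = (564.65 − 9.1756) · e^(0.0668·7/12)
= 555.4744 · e^0.038967 = 555.4744 × 1.039736 = £577.55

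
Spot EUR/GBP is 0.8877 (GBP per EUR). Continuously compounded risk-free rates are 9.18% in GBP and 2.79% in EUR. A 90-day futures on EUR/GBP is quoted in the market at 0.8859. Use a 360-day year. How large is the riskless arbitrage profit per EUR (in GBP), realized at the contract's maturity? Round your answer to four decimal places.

0.0161 per EUR (in GBP)

Fair futures: F* = S·e^(carry·T), with carry = (r_GBP − r_EUR) = 0.0918 − 0.0279 = 0.0639
F* = 0.8877 · e^(0.0639 × 90/360) = 0.8877 · e^0.015975 = 0.8877 × 1.016103 = 0.9020
Market 0.8859 < fair 0.9020: forward underpriced → reverse cash-and-carry (short spot, go long the forward).
At maturity, profit = |F_mkt − F*| = |0.8859 − 0.9020| = 0.0161 per EUR (in GBP)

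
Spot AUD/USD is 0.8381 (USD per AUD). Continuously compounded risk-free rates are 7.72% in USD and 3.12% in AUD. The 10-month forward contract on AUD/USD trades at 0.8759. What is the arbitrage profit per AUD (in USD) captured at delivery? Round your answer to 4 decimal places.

0.0050 per AUD (in USD)

Fair forward: F* = S·e^(carry·T), with carry = (r_USD − r_AUD) = 0.0772 − 0.0312 = 0.0460
F* = 0.8381 · e^(0.0460 × 10/12) = 0.8381 · e^0.038333 = 0.8381 × 1.039077 = 0.8709
Market 0.8759 > fair 0.8709: forward overpriced → cash-and-carry (buy spot, short the forward).
At maturity, profit = |F_mkt − F*| = |0.8759 − 0.8709| = 0.0050 per AUD (in USD)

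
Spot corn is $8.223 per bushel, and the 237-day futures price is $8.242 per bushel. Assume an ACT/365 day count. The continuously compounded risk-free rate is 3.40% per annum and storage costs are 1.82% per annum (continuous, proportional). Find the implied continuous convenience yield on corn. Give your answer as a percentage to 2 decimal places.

4.86%

F = S·e^((r+u−y)T) ⇒ (r+u−y) = ln(F/S)/T
ln(8.242/8.223) = 0.002308; /T ⇒ 0.003555
y = r + u − ln(F/S)/T = 0.0340 + 0.0182 − 0.003555 = 0.048645
y = 4.86%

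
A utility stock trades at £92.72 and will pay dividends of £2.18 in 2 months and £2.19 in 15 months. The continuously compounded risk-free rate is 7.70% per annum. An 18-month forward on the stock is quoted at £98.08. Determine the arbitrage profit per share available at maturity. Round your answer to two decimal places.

£1.34 per share

PV(dividends) I = 2.18·e^(−0.0770·2/12) + 2.19·e^(−0.0770·15/12) = 4.1412
Fair forward F* = (S − I)·e^(rT) = (92.72 − 4.1412)·e^0.115500 = 88.5788 × 1.122435 = 99.4239
Market £98.08 < fair 99.4239: forward underpriced → reverse cash-and-carry (short the stock, invest proceeds at r, pay the dividends, go long the forward).
Profit at T = |F_mkt − F*| = |98.08 − 99.4239| = £1.34 per share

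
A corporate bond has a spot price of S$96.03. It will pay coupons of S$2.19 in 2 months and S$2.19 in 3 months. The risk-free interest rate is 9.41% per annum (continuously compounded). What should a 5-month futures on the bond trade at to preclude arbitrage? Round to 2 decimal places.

S$95.40

PV(coupons) I = 2.19·e^(−0.0941·2/12) + 2.19·e^(−0.0941·3/12)
I = 2.1559 + 2.1391 = 4.2950
F = (S − I)·e^(rT) = (96.03 − 4.2950) · e^(0.0941·5/12)
= 91.7350 · e^0.039208 = 91.7350 × 1.039987 = S$95.40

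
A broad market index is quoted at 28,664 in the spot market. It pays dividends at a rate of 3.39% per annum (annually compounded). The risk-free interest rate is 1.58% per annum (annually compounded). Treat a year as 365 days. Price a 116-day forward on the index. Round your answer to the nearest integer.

28,504

F = S · (1+r)^T / (1+q)^T
= 28664 × 1.004995 / 1.010651 = 28664 × 0.994404
F = 28,504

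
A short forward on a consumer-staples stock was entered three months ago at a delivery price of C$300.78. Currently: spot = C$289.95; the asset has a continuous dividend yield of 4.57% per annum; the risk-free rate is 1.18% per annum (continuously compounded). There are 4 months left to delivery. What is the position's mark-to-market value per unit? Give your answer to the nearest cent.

Current fair forward for the remaining 4 months: F = S·e^((r − q)·T), (r − q) = 0.0118 − 0.0457 = -0.0339
F = 289.95 · e^(-0.0339 × 4/12) = 289.95 × 0.988764 = 286.6921
Value of long forward = (F − K)·e^(−rT) = (286.6921 − 300.78) · e^(−0.0118·4/12)
= -14.0879 × 0.996074 = -14.03
Short position value = −(long value) = C$14.03

C$14.03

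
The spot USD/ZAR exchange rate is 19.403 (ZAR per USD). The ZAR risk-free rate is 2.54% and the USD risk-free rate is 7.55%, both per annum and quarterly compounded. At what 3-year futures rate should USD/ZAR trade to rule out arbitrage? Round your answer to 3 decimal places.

16.727

By covered interest parity, F = S · (1+r_ZAR/4)^(4T) / (1+r_USD/4)^(4T)
= 19.403 × 1.078918 / 1.251558 = 19.403 × 0.862060
F = 16.727 ZAR per USD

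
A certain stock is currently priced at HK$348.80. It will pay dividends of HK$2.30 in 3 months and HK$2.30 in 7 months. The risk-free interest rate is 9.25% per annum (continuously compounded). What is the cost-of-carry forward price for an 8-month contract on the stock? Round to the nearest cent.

HK$366.28

PV(dividends) I = 2.30·e^(−0.0925·3/12) + 2.30·e^(−0.0925·7/12)
I = 2.2474 + 2.1792 = 4.4266
F = (S − I)·e^(rT) = (348.80 − 4.4266) · e^(0.0925·8/12)
= 344.3734 · e^0.061667 = 344.3734 × 1.063608 = HK$366.28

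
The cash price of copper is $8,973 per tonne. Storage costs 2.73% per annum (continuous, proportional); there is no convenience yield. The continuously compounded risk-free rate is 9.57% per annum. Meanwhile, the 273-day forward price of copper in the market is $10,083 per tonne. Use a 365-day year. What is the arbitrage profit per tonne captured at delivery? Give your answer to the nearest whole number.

Fair forward: F* = S·e^(carry·T), with carry = (r + u) = 0.0957 + 0.0273 = 0.1230
F* = 8973 · e^(0.1230 × 273/365) = 8973 · e^0.091997 = 8973 × 1.096362 = $9837.6562
Market $10083 > fair $9837.6562: forward overpriced → cash-and-carry (buy spot, short the forward).
At maturity, profit = |F_mkt − F*| = |10083 − 9837.6562| = $245 per tonne

$245 per tonne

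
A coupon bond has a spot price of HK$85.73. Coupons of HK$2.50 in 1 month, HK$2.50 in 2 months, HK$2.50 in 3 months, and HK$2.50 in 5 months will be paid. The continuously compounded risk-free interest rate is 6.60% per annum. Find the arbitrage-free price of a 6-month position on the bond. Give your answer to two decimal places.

PV(coupons) I = 2.50·e^(−0.0660·1/12) + 2.50·e^(−0.0660·2/12) + 2.50·e^(−0.0660·3/12) + 2.50·e^(−0.0660·5/12)
I = 2.4863 + 2.4727 + 2.4591 + 2.4322 = 9.8503
F = (S − I)·e^(rT) = (85.73 − 9.8503) · e^(0.0660·6/12)
= 75.8797 · e^0.033000 = 75.8797 × 1.033551 = HK$78.43

HK$78.43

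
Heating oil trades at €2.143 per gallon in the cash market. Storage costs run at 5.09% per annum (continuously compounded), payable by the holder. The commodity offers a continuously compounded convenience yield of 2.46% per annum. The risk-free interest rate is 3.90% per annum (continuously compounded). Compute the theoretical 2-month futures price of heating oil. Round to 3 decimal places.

Net carry = r + u − y = 0.0390 + 0.0509 − 0.0246 = 0.0653
F = S·e^((r+u−y)T) = 2.143 · e^(0.0653 × 2/12) = 2.143 · e^0.010883
= 2.143 × 1.010942 = €2.166 per gallon

€2.166 per gallon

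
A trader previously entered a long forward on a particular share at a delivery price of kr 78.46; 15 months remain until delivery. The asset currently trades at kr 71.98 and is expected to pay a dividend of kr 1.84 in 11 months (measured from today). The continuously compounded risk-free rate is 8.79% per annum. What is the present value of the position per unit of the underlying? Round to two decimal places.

PV(remaining dividends) I = 1.84·e^(−0.0879·11/12) = 1.6976
Current forward F = (S − I)·e^(rT) = (71.98 − 1.6976)·e^(0.0879·15/12) = 70.2824 × 1.116139 = 78.4449
Value (long) = (F − K)·e^(−rT) = (78.4449 − 78.46) × 0.895946 = -0.0135
Value = -kr 0.01

-kr 0.01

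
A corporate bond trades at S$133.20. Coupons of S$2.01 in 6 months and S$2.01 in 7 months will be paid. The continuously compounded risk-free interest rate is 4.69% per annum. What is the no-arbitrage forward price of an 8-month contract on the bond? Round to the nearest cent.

S$133.39

PV(coupons) I = 2.01·e^(−0.0469·6/12) + 2.01·e^(−0.0469·7/12)
I = 1.9634 + 1.9558 = 3.9192
F = (S − I)·e^(rT) = (133.20 − 3.9192) · e^(0.0469·8/12)
= 129.2808 · e^0.031267 = 129.2808 × 1.031761 = S$133.39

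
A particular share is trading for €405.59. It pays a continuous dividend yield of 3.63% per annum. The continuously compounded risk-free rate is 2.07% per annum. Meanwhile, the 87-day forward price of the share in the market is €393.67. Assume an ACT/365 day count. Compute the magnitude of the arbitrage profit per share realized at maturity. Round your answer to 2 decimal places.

Fair forward: F* = S·e^(carry·T), with carry = (r − q) = 0.0207 − 0.0363 = -0.0156
F* = 405.59 · e^(-0.0156 × 87/365) = 405.59 · e^-0.003718 = 405.59 × 0.996289 = €404.0849
Market €393.67 < fair €404.0849: forward underpriced → reverse cash-and-carry (short spot, go long the forward).
At maturity, profit = |F_mkt − F*| = |393.67 − 404.0849| = €10.41 per share

€10.41 per share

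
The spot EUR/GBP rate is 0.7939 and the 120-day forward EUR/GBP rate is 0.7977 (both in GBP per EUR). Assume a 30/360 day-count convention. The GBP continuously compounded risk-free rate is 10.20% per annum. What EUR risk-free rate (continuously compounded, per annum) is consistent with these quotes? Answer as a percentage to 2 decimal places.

8.77%

F = S·e^((r_GBP − r_EUR)T) ⇒ r_EUR = r_GBP − ln(F/S)/T
ln(0.7977/0.7939) = 0.004775; /(120/360) = 0.014325
r_EUR = 0.1020 − 0.014325 = 0.087675
r_EUR = 8.77%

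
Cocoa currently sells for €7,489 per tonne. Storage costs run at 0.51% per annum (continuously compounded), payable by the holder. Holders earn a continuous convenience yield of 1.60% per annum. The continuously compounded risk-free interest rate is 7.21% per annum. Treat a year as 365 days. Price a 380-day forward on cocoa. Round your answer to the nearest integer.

Net carry = r + u − y = 0.0721 + 0.0051 − 0.0160 = 0.0612
F = S·e^((r+u−y)T) = 7489 · e^(0.0612 × 380/365) = 7489 · e^0.063715
= 7489 × 1.065789 = €7,982 per tonne

€7,982 per tonne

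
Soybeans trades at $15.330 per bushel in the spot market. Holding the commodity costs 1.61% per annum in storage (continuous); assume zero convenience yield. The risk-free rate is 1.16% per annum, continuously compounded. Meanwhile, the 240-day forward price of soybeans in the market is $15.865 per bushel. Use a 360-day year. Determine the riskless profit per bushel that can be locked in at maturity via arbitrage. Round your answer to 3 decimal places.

Fair forward: F* = S·e^(carry·T), with carry = (r + u) = 0.0116 + 0.0161 = 0.0277
F* = 15.330 · e^(0.0277 × 240/360) = 15.330 · e^0.018467 = 15.330 × 1.018639 = $15.6157
Market $15.865 > fair $15.6157: forward overpriced → cash-and-carry (buy spot, short the forward).
At maturity, profit = |F_mkt − F*| = |15.865 − 15.6157| = $0.249 per bushel

$0.249 per bushel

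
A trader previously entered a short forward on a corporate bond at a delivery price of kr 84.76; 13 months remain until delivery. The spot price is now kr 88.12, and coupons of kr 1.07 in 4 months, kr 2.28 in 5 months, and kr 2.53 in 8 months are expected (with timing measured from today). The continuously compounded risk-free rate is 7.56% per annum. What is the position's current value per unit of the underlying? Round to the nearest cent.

-kr 4.37

PV(remaining coupons) I = 1.07·e^(−0.0756·4/12) + 2.28·e^(−0.0756·5/12) + 2.53·e^(−0.0756·8/12) = 5.6583
Current forward F = (S − I)·e^(rT) = (88.12 − 5.6583)·e^(0.0756·13/12) = 82.4617 × 1.085347 = 89.4996
Value (long) = (F − K)·e^(−rT) = (89.4996 − 84.76) × 0.921364 = 4.3669
Short position value = −(long value) = -kr 4.37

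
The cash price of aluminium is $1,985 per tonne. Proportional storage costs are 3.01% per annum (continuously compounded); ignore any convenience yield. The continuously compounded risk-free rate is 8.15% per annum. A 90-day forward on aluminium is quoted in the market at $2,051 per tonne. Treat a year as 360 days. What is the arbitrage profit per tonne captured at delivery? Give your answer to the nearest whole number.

Fair forward: F* = S·e^(carry·T), with carry = (r + u) = 0.0815 + 0.0301 = 0.1116
F* = 1985 · e^(0.1116 × 90/360) = 1985 · e^0.027900 = 1985 × 1.028293 = $2041.1616
Market $2051 > fair $2041.1616: forward overpriced → cash-and-carry (buy spot, short the forward).
At maturity, profit = |F_mkt − F*| = |2051 − 2041.1616| = $10 per tonne

$10 per tonne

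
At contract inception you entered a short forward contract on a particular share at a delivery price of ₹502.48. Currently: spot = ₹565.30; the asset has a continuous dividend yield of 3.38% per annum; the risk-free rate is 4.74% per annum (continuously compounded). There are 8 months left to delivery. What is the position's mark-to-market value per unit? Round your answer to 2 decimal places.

-₹65.85

Current fair forward for the remaining 8 months: F = S·e^((r − q)·T), (r − q) = 0.0474 − 0.0338 = 0.0136
F = 565.30 · e^(0.0136 × 8/12) = 565.30 × 1.009108 = 570.4488
Value of long forward = (F − K)·e^(−rT) = (570.4488 − 502.48) · e^(−0.0474·8/12)
= 67.9688 × 0.968894 = 65.85
Short position value = −(long value) = -₹65.85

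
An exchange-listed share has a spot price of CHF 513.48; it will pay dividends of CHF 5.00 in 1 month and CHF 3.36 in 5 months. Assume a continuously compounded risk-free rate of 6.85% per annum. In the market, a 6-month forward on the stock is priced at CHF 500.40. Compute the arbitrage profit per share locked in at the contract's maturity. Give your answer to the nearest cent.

CHF 22.45 per share

PV(dividends) I = 5.00·e^(−0.0685·1/12) + 3.36·e^(−0.0685·5/12) = 8.2370
Fair forward F* = (S − I)·e^(rT) = (513.48 − 8.2370)·e^0.034250 = 505.2430 × 1.034843 = 522.8472
Market CHF 500.40 < fair 522.8472: forward underpriced → reverse cash-and-carry (short the stock, invest proceeds at r, pay the dividends, go long the forward).
Profit at T = |F_mkt − F*| = |500.40 − 522.8472| = CHF 22.45 per share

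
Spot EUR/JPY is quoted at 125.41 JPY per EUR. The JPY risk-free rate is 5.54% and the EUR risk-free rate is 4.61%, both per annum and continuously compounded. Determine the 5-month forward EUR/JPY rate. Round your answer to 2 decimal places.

F = S·e^((r_JPY − r_EUR)T) = 125.41 · e^((0.0554 − 0.0461) × 5/12)
= 125.41 · e^0.003875 = 125.41 × 1.003883
F = 125.90 JPY per EUR

125.90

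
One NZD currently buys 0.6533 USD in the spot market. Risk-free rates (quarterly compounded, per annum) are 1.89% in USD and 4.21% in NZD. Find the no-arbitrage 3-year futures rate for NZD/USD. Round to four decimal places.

0.6097

By covered interest parity, F = S · (1+r_USD/4)^(4T) / (1+r_NZD/4)^(4T)
= 0.6533 × 1.058197 / 1.133874 = 0.6533 × 0.933258
F = 0.6097 USD per NZD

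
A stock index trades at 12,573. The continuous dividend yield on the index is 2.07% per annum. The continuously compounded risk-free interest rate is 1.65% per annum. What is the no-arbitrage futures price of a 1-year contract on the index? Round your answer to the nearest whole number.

12,520

F = S·e^((r − q)T) = 12573 · e^((0.0165 − 0.0207) × 1)
= 12573 · e^-0.004200 = 12573 × 0.995809
F = 12,520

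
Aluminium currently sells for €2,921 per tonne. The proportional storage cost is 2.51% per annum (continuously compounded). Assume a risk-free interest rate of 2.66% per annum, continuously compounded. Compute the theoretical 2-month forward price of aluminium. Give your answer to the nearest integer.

€2,946 per tonne

Net carry = r + u − y = 0.0266 + 0.0251 − 0.0000 = 0.0517
F = S·e^((r+u−y)T) = 2921 · e^(0.0517 × 2/12) = 2921 · e^0.008617
= 2921 × 1.008654 = €2,946 per tonne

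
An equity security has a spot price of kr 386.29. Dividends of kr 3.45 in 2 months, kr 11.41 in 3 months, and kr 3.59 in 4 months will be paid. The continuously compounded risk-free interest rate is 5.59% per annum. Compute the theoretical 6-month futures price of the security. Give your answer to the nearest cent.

kr 378.53

PV(dividends) I = 3.45·e^(−0.0559·2/12) + 11.41·e^(−0.0559·3/12) + 3.59·e^(−0.0559·4/12)
I = 3.4180 + 11.2517 + 3.5237 = 18.1934
F = (S − I)·e^(rT) = (386.29 − 18.1934) · e^(0.0559·6/12)
= 368.0966 · e^0.027950 = 368.0966 × 1.028344 = kr 378.53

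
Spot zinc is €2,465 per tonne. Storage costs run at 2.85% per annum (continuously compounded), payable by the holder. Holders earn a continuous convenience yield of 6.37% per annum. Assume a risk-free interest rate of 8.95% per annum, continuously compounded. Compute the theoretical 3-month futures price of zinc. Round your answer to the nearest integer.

Net carry = r + u − y = 0.0895 + 0.0285 − 0.0637 = 0.0543
F = S·e^((r+u−y)T) = 2465 · e^(0.0543 × 3/12) = 2465 · e^0.013575
= 2465 × 1.013668 = €2,499 per tonne

€2,499 per tonne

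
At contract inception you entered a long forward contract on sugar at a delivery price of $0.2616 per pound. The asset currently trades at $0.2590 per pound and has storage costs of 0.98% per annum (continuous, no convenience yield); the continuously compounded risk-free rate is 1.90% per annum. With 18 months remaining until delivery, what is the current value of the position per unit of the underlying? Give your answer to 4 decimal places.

Current fair forward for the remaining 18 months: F = S·e^((r + u)·T), (r + u) = 0.0190 + 0.0098 = 0.0288
F = 0.2590 · e^(0.0288 × 18/12) = 0.2590 × 1.044147 = 0.2704
Value of long forward = (F − K)·e^(−rT) = (0.2704 − 0.2616) · e^(−0.0190·18/12)
= 0.0088 × 0.971902 = 0.0086

$0.0086 per pound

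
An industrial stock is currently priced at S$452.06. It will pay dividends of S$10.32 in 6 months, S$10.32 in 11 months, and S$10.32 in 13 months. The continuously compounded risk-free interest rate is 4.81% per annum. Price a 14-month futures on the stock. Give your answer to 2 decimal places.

S$446.69

PV(dividends) I = 10.32·e^(−0.0481·6/12) + 10.32·e^(−0.0481·11/12) + 10.32·e^(−0.0481·13/12)
I = 10.0748 + 9.8749 + 9.7960 = 29.7457
F = (S − I)·e^(rT) = (452.06 − 29.7457) · e^(0.0481·14/12)
= 422.3143 · e^0.056117 = 422.3143 × 1.057721 = S$446.69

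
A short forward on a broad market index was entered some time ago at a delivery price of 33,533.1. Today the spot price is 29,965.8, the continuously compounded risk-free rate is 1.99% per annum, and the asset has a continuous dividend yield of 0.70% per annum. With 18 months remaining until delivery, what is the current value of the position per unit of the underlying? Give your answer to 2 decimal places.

Current fair forward for the remaining 18 months: F = S·e^((r − q)·T), (r − q) = 0.0199 − 0.0070 = 0.0129
F = 29965.8 · e^(0.0129 × 18/12) = 29965.8 × 1.01953842 = 30551.2844
Value of long forward = (F − K)·e^(−rT) = (30551.2844 − 33533.1) · e^(−0.0199·18/12)
= -2981.8156 × 0.97059111 = -2894.12
Short position value = −(long value) = 2894.12

2894.12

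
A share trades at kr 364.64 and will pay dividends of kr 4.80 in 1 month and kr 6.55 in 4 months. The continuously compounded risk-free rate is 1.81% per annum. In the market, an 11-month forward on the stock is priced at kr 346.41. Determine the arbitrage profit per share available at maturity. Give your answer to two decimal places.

kr 12.84 per share

PV(dividends) I = 4.80·e^(−0.0181·1/12) + 6.55·e^(−0.0181·4/12) = 11.3034
Fair forward F* = (S − I)·e^(rT) = (364.64 − 11.3034)·e^0.016592 = 353.3366 × 1.016730 = 359.2479
Market kr 346.41 < fair 359.2479: forward underpriced → reverse cash-and-carry (short the stock, invest proceeds at r, pay the dividends, go long the forward).
Profit at T = |F_mkt − F*| = |346.41 − 359.2479| = kr 12.84 per share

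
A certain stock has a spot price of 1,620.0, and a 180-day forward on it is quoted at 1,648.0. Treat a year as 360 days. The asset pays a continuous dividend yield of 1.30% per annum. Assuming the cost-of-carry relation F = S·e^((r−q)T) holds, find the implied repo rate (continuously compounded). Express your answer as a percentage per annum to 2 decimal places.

From F = S·e^((r−q)T): (r − q) = ln(F/S)/T
ln(1648.0/1620.0) = ln(1.017284) = 0.017136
(r − q) = 0.017136 / (180/360) = 0.034272
r = ln(F/S)/T + q = 0.034272 + 0.0130 = 0.047272
r = 4.73%

4.73%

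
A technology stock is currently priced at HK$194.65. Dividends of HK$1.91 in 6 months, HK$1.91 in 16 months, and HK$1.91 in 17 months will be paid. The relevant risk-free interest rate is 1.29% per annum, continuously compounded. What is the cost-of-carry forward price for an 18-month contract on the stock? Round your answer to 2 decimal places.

PV(dividends) I = 1.91·e^(−0.0129·6/12) + 1.91·e^(−0.0129·16/12) + 1.91·e^(−0.0129·17/12)
I = 1.8977 + 1.8774 + 1.8754 = 5.6505
F = (S − I)·e^(rT) = (194.65 − 5.6505) · e^(0.0129·18/12)
= 188.9995 · e^0.019350 = 188.9995 × 1.019538 = HK$192.69

HK$192.69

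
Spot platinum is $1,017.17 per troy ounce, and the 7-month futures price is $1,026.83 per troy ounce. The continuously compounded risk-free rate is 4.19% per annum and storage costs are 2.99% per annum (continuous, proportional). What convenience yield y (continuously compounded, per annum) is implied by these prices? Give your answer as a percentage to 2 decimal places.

5.56%

F = S·e^((r+u−y)T) ⇒ (r+u−y) = ln(F/S)/T
ln(1026.83/1017.17) = 0.009452; /T ⇒ 0.016203
y = r + u − ln(F/S)/T = 0.0419 + 0.0299 − 0.016203 = 0.055597
y = 5.56%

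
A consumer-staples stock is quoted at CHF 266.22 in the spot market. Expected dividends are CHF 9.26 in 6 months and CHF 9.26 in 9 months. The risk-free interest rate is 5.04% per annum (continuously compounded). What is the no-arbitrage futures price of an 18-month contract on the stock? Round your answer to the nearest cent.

PV(dividends) I = 9.26·e^(−0.0504·6/12) + 9.26·e^(−0.0504·9/12)
I = 9.0296 + 8.9165 = 17.9461
F = (S − I)·e^(rT) = (266.22 − 17.9461) · e^(0.0504·18/12)
= 248.2739 · e^0.075600 = 248.2739 × 1.078531 = CHF 267.77

CHF 267.77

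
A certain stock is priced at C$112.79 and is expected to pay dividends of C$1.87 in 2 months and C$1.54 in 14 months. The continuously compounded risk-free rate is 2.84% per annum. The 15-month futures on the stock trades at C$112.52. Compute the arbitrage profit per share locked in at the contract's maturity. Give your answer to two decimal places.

C$0.87 per share

PV(dividends) I = 1.87·e^(−0.0284·2/12) + 1.54·e^(−0.0284·14/12) = 3.3510
Fair futures F* = (S − I)·e^(rT) = (112.79 − 3.3510)·e^0.035500 = 109.4390 × 1.036138 = 113.3939
Market C$112.52 < fair 113.3939: forward underpriced → reverse cash-and-carry (short the stock, invest proceeds at r, pay the dividends, go long the forward).
Profit at T = |F_mkt − F*| = |112.52 − 113.3939| = C$0.87 per share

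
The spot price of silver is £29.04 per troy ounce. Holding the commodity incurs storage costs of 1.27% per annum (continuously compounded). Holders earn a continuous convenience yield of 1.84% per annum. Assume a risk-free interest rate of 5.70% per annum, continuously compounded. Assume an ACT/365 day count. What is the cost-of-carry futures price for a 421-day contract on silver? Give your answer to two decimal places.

Net carry = r + u − y = 0.0570 + 0.0127 − 0.0184 = 0.0513
F = S·e^((r+u−y)T) = 29.04 · e^(0.0513 × 421/365) = 29.04 · e^0.059171
= 29.04 × 1.060957 = £30.81 per troy ounce

£30.81 per troy ounce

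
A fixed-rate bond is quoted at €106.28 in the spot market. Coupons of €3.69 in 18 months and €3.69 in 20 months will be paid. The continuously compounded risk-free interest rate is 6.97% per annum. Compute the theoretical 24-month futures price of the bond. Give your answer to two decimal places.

€114.58

PV(coupons) I = 3.69·e^(−0.0697·18/12) + 3.69·e^(−0.0697·20/12)
I = 3.3237 + 3.2853 = 6.6090
F = (S − I)·e^(rT) = (106.28 − 6.6090) · e^(0.0697·24/12)
= 99.6710 · e^0.139400 = 99.6710 × 1.149584 = €114.58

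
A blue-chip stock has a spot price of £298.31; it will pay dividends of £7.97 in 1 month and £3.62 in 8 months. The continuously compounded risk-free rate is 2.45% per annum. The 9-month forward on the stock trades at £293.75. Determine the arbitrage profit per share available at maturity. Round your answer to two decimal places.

PV(dividends) I = 7.97·e^(−0.0245·1/12) + 3.62·e^(−0.0245·8/12) = 11.5151
Fair forward F* = (S − I)·e^(rT) = (298.31 − 11.5151)·e^0.018375 = 286.7949 × 1.018545 = 292.1135
Market £293.75 > fair 292.1135: forward overpriced → cash-and-carry (borrow at r, buy the stock and collect the dividends, short the forward).
Profit at T = |F_mkt − F*| = |293.75 − 292.1135| = £1.64 per share

£1.64 per share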